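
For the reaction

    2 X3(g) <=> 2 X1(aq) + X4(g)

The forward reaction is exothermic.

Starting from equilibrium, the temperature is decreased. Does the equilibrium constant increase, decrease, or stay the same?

K depends on temperature via the van 't Hoff relation. The forward reaction is exothermic, so lowering T increases K.

increases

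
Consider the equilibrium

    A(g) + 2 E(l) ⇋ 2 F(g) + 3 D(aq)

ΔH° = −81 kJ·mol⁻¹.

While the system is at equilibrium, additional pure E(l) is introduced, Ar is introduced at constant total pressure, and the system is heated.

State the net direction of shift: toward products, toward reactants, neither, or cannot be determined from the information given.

cannot be determined

E is a pure liquid; its activity is 1 regardless of amount, so Q is unaffected — no shift from this change.
Adding inert gas at constant total pressure expands the volume and lowers every reacting partial pressure. With Δn_gas = 2 − 1 = +1, Q moves away from K toward the side with fewer gas moles, so the system shifts toward the side with more gas moles — to the right.
The forward reaction is exothermic. Raising T favours the endothermic direction — shift to the left.
The individual effects push in opposite directions; without quantitative information the net direction cannot be determined.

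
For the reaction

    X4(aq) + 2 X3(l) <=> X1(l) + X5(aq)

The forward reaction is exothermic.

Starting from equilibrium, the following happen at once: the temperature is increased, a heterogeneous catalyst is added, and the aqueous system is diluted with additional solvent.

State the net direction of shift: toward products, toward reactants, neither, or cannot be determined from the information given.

left

The forward reaction is exothermic. Raising T favours the endothermic direction — shift to the left.
A catalyst speeds both forward and reverse rates equally; it changes neither Q nor K — no shift from this change.
Dilution scales every aqueous concentration by the same factor. Δn_aq = 1 − 1 = 0, so Q is unchanged — no shift.
Only the nonzero effect(s) matter; the net shift is to the left.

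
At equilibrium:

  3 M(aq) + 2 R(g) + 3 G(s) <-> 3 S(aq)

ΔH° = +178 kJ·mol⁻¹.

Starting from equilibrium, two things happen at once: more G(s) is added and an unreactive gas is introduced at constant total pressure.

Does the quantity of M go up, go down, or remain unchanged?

G is a pure solid; its activity is 1 regardless of amount, so Q is unaffected — no shift from this change.
Adding inert gas at constant total pressure expands the volume and lowers every reacting partial pressure. With Δn_gas = 0 − 2 = -2, Q moves away from K toward the side with fewer gas moles, so the system shifts toward the side with more gas moles — to the left.
The net shift is to the left. M is a reactant, so its amount increases.

increases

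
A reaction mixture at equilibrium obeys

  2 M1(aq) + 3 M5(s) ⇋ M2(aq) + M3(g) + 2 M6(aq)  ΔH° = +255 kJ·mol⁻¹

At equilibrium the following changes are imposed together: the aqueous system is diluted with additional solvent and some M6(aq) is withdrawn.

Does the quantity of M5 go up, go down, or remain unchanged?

decreases

Dilution lowers every aqueous concentration by the same factor. Δn_aq = 3 − 2 = +1, so the system shifts toward the side with more dissolved moles — to the right.
Removing M6 (aq), a product, drives the reaction to the right.
The net shift is to the right. M5 is a reactant, so its amount decreases.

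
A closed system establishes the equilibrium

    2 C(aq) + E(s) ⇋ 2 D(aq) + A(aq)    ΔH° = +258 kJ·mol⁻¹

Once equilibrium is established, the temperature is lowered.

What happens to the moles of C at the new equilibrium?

increases

The forward reaction is endothermic. Lowering T favours the exothermic direction — shift to the left.
The net shift is to the left. C is a reactant, so its amount increases.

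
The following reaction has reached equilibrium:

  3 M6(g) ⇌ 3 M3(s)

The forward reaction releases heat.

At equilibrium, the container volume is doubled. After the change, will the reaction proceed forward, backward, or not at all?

left

Gas moles: reactants 3, products 0 (Δn_gas = -3). Expansion shifts the system toward the side with more moles of gas — to the left.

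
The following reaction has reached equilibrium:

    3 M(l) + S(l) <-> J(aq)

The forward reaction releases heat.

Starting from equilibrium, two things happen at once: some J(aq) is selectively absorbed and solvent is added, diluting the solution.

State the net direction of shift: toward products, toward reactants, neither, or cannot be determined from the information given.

Removing J (aq), a product, drives the reaction to the right.
Dilution lowers every aqueous concentration by the same factor. Δn_aq = 1 − 0 = +1, so the system shifts toward the side with more dissolved moles — to the right.
All effects act in the same direction — net shift to the right.

right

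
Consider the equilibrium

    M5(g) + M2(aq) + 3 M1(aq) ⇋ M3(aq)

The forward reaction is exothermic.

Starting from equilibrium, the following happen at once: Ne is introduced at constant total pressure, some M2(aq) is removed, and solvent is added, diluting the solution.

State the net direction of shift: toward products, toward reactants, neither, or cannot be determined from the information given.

Adding inert gas at constant total pressure expands the volume and lowers every reacting partial pressure. With Δn_gas = 0 − 1 = -1, Q moves away from K toward the side with fewer gas moles, so the system shifts toward the side with more gas moles — to the left.
Removing M2 (aq), a reactant, drives the reaction to the left.
Dilution lowers every aqueous concentration by the same factor. Δn_aq = 1 − 4 = -3, so the system shifts toward the side with more dissolved moles — to the left.
All effects act in the same direction — net shift to the left.

left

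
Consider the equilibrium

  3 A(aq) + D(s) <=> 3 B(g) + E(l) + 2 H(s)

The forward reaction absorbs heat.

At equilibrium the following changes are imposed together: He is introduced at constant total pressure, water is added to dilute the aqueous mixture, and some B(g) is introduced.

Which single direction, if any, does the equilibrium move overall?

Adding inert gas at constant total pressure expands the volume and lowers every reacting partial pressure. With Δn_gas = 3 − 0 = +3, Q moves away from K toward the side with fewer gas moles, so the system shifts toward the side with more gas moles — to the right.
Dilution lowers every aqueous concentration by the same factor. Δn_aq = 0 − 3 = -3, so the system shifts toward the side with more dissolved moles — to the left.
Adding B (g), a product, drives the reaction to the left.
The individual effects push in opposite directions; without quantitative information the net direction cannot be determined.

cannot be determined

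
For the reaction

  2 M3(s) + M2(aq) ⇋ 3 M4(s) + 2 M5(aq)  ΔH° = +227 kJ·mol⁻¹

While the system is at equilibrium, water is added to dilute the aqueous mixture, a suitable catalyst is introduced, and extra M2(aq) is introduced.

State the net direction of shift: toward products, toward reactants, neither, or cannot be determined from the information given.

Dilution lowers every aqueous concentration by the same factor. Δn_aq = 2 − 1 = +1, so the system shifts toward the side with more dissolved moles — to the right.
A catalyst speeds both forward and reverse rates equally; it changes neither Q nor K — no shift from this change.
Adding M2 (aq), a reactant, drives the reaction to the right.
Only the nonzero effect(s) matter; the net shift is to the right.

right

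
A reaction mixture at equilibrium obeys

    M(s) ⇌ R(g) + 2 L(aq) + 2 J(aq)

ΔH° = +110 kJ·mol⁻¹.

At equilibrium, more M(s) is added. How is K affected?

unchanged

The equilibrium constant depends only on temperature. This perturbation changes neither the position of equilibrium nor K.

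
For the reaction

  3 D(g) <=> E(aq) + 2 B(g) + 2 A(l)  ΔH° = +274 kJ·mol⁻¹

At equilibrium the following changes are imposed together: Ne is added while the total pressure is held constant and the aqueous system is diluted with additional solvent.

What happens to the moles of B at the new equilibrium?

Adding inert gas at constant total pressure expands the volume and lowers every reacting partial pressure. With Δn_gas = 2 − 3 = -1, Q moves away from K toward the side with fewer gas moles, so the system shifts toward the side with more gas moles — to the left.
Dilution lowers every aqueous concentration by the same factor. Δn_aq = 1 − 0 = +1, so the system shifts toward the side with more dissolved moles — to the right.
The two effects oppose each other, so the net shift — and hence the change in B — cannot be determined from the given information.

cannot be determined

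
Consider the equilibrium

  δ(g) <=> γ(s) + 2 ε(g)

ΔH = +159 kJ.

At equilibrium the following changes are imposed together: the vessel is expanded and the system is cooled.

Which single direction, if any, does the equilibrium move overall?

Gas moles: reactants 1, products 2 (Δn_gas = +1). Expansion shifts the system toward the side with more moles of gas — to the right.
The forward reaction is endothermic. Lowering T favours the exothermic direction — shift to the left.
The individual effects push in opposite directions; without quantitative information the net direction cannot be determined.

cannot be determined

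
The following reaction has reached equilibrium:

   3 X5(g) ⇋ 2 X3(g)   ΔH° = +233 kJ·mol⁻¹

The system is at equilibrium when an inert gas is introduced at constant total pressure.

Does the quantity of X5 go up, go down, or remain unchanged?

increases

Adding inert gas at constant total pressure expands the volume and lowers every reacting partial pressure. With Δn_gas = 2 − 3 = -1, Q moves away from K toward the side with fewer gas moles, so the system shifts toward the side with more gas moles — to the left.
The net shift is to the left. X5 is a reactant, so its amount increases.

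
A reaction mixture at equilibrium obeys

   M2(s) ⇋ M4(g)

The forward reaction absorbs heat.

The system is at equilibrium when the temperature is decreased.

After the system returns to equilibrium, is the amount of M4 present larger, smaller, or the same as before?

decreases

The forward reaction is endothermic. Lowering T favours the exothermic direction — shift to the left.
The net shift is to the left. M4 is a product, so its amount decreases.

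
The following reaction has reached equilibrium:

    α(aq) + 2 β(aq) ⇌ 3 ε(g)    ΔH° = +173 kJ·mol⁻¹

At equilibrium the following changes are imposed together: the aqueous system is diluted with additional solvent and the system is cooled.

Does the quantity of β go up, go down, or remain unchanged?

increases

Dilution lowers every aqueous concentration by the same factor. Δn_aq = 0 − 3 = -3, so the system shifts toward the side with more dissolved moles — to the left.
The forward reaction is endothermic. Lowering T favours the exothermic direction — shift to the left.
The net shift is to the left. β is a reactant, so its amount increases.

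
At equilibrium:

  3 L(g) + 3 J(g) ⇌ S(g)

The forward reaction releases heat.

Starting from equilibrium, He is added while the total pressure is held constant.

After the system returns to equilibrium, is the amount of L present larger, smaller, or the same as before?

increases

Adding inert gas at constant total pressure expands the volume and lowers every reacting partial pressure. With Δn_gas = 1 − 6 = -5, Q moves away from K toward the side with fewer gas moles, so the system shifts toward the side with more gas moles — to the left.
The net shift is to the left. L is a reactant, so its amount increases.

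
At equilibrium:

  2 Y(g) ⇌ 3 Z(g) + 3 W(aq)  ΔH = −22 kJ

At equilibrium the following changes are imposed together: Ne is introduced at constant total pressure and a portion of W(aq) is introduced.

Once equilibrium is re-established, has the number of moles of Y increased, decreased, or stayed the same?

Adding inert gas at constant total pressure expands the volume and lowers every reacting partial pressure. With Δn_gas = 3 − 2 = +1, Q moves away from K toward the side with fewer gas moles, so the system shifts toward the side with more gas moles — to the right.
Adding W (aq), a product, drives the reaction to the left.
The two effects oppose each other, so the net shift — and hence the change in Y — cannot be determined from the given information.

cannot be determined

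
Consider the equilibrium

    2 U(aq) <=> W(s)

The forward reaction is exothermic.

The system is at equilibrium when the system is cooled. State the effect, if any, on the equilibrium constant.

K depends on temperature via the van 't Hoff relation. The forward reaction is exothermic, so lowering T increases K.

increases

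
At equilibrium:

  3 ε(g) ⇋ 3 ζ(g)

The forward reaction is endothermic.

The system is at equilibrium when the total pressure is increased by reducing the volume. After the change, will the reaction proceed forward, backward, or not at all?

no shift

Gas moles: reactants 3, products 3. Δn_gas = 0, so a volume change leaves Q equal to K — no shift from this change.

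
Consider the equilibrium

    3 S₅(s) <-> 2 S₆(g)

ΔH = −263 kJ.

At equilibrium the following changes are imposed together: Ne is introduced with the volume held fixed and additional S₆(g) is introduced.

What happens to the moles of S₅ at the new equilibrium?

At constant volume, adding an inert gas leaves every reacting species' partial pressure unchanged, so Q is unchanged — no shift from this change.
Adding S₆ (g), a product, drives the reaction to the left.
The net shift is to the left. S₅ is a reactant, so its amount increases.

increases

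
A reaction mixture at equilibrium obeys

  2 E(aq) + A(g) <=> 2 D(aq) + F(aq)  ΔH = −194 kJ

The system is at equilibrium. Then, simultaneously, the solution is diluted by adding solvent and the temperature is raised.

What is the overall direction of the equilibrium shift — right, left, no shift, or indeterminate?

cannot be determined

Dilution lowers every aqueous concentration by the same factor. Δn_aq = 3 − 2 = +1, so the system shifts toward the side with more dissolved moles — to the right.
The forward reaction is exothermic. Raising T favours the endothermic direction — shift to the left.
The individual effects push in opposite directions; without quantitative information the net direction cannot be determined.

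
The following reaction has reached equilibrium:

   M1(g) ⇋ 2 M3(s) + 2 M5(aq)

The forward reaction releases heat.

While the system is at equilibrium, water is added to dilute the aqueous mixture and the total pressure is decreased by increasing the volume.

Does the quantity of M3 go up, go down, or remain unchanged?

cannot be determined

Dilution lowers every aqueous concentration by the same factor. Δn_aq = 2 − 0 = +2, so the system shifts toward the side with more dissolved moles — to the right.
Gas moles: reactants 1, products 0 (Δn_gas = -1). Expansion shifts the system toward the side with more moles of gas — to the left.
The two effects oppose each other, so the net shift — and hence the change in M3 — cannot be determined from the given information.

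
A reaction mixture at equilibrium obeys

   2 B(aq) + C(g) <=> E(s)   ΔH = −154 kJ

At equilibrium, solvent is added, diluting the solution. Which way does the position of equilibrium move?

Dilution lowers every aqueous concentration by the same factor. Δn_aq = 0 − 2 = -2, so the system shifts toward the side with more dissolved moles — to the left.

left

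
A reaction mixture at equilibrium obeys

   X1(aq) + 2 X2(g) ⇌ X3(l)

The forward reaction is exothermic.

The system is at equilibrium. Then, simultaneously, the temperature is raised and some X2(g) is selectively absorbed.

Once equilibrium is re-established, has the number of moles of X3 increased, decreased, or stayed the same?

The forward reaction is exothermic. Raising T favours the endothermic direction — shift to the left.
Removing X2 (g), a reactant, drives the reaction to the left.
The net shift is to the left. X3 is a product, so its amount decreases.

decreases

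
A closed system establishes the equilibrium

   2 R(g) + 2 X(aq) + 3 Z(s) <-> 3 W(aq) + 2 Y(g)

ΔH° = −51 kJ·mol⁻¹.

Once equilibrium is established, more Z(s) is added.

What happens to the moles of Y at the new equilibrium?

Z is a pure solid; its activity is 1 regardless of amount, so Q is unaffected — no shift from this change.
No net shift occurs, so the amount of Y is unchanged.

unchanged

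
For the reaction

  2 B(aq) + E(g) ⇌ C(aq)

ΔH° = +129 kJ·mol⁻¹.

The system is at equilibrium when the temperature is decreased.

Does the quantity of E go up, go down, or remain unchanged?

increases

The forward reaction is endothermic. Lowering T favours the exothermic direction — shift to the left.
The net shift is to the left. E is a reactant, so its amount increases.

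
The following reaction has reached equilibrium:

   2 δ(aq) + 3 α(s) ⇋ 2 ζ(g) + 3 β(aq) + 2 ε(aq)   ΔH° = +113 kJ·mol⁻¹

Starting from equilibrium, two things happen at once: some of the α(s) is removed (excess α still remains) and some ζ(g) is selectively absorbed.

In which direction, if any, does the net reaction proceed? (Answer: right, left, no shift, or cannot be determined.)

α is a pure solid; its activity is 1 regardless of amount, so Q is unaffected — no shift from this change.
Removing ζ (g), a product, drives the reaction to the right.
Only the nonzero effect(s) matter; the net shift is to the right.

right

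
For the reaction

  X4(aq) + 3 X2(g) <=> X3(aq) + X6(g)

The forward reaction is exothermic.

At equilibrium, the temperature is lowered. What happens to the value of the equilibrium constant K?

K depends on temperature via the van 't Hoff relation. The forward reaction is exothermic, so lowering T increases K.

increases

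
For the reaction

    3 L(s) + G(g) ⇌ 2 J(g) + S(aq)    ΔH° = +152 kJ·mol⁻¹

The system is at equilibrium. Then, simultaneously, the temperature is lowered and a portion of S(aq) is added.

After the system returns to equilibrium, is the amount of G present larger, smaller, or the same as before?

The forward reaction is endothermic. Lowering T favours the exothermic direction — shift to the left.
Adding S (aq), a product, drives the reaction to the left.
The net shift is to the left. G is a reactant, so its amount increases.

increases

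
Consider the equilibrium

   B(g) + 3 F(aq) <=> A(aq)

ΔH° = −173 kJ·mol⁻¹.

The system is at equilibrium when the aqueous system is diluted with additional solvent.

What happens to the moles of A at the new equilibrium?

decreases

Dilution lowers every aqueous concentration by the same factor. Δn_aq = 1 − 3 = -2, so the system shifts toward the side with more dissolved moles — to the left.
The net shift is to the left. A is a product, so its amount decreases.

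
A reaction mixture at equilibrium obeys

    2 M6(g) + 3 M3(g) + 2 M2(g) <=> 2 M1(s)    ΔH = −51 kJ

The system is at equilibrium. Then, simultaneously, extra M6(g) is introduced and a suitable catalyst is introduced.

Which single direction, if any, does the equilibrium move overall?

Adding M6 (g), a reactant, drives the reaction to the right.
A catalyst speeds both forward and reverse rates equally; it changes neither Q nor K — no shift from this change.
Only the nonzero effect(s) matter; the net shift is to the right.

right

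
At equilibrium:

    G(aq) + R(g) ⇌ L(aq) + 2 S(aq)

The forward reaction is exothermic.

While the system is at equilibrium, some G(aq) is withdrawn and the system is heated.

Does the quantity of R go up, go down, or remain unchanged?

increases

Removing G (aq), a reactant, drives the reaction to the left.
The forward reaction is exothermic. Raising T favours the endothermic direction — shift to the left.
The net shift is to the left. R is a reactant, so its amount increases.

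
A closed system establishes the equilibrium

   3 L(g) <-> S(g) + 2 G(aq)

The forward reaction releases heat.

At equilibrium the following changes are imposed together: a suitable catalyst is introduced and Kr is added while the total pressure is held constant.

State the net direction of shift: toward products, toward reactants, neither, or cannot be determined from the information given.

left

A catalyst speeds both forward and reverse rates equally; it changes neither Q nor K — no shift from this change.
Adding inert gas at constant total pressure expands the volume and lowers every reacting partial pressure. With Δn_gas = 1 − 3 = -2, Q moves away from K toward the side with fewer gas moles, so the system shifts toward the side with more gas moles — to the left.
Only the nonzero effect(s) matter; the net shift is to the left.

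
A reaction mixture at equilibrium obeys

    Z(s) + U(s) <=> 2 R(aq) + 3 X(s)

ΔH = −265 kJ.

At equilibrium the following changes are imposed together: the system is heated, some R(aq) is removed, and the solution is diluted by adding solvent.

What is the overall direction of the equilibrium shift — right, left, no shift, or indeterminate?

cannot be determined

The forward reaction is exothermic. Raising T favours the endothermic direction — shift to the left.
Removing R (aq), a product, drives the reaction to the right.
Dilution lowers every aqueous concentration by the same factor. Δn_aq = 2 − 0 = +2, so the system shifts toward the side with more dissolved moles — to the right.
The individual effects push in opposite directions; without quantitative information the net direction cannot be determined.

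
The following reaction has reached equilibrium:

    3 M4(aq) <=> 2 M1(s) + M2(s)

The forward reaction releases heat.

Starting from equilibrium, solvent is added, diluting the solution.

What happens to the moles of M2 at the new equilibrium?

decreases

Dilution lowers every aqueous concentration by the same factor. Δn_aq = 0 − 3 = -3, so the system shifts toward the side with more dissolved moles — to the left.
The net shift is to the left. M2 is a product, so its amount decreases.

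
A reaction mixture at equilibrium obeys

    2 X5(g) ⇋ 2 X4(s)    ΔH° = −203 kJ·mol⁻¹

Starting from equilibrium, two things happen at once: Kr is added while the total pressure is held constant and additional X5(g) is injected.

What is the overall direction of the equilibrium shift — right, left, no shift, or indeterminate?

cannot be determined

Adding inert gas at constant total pressure expands the volume and lowers every reacting partial pressure. With Δn_gas = 0 − 2 = -2, Q moves away from K toward the side with fewer gas moles, so the system shifts toward the side with more gas moles — to the left.
Adding X5 (g), a reactant, drives the reaction to the right.
The individual effects push in opposite directions; without quantitative information the net direction cannot be determined.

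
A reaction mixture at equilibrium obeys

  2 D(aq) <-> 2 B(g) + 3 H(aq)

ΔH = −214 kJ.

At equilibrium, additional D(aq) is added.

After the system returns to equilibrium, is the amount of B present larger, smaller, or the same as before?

increases

Adding D (aq), a reactant, drives the reaction to the right.
The net shift is to the right. B is a product, so its amount increases.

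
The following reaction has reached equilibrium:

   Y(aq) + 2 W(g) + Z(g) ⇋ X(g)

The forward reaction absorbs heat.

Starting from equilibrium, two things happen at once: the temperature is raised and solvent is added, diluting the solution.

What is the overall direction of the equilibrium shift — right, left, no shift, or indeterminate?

cannot be determined

The forward reaction is endothermic. Raising T favours the endothermic direction — shift to the right.
Dilution lowers every aqueous concentration by the same factor. Δn_aq = 0 − 1 = -1, so the system shifts toward the side with more dissolved moles — to the left.
The individual effects push in opposite directions; without quantitative information the net direction cannot be determined.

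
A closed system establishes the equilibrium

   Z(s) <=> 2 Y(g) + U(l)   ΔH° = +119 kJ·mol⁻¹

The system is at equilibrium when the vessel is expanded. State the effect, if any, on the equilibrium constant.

unchanged

The equilibrium constant depends only on temperature. This perturbation may move the position of equilibrium, but since T is unchanged, K itself is unchanged.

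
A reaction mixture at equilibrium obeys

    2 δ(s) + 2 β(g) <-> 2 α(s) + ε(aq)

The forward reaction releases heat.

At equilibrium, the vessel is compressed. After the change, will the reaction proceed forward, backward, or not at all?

right

Gas moles: reactants 2, products 0 (Δn_gas = -2). Compression shifts the system toward the side with fewer moles of gas — to the right.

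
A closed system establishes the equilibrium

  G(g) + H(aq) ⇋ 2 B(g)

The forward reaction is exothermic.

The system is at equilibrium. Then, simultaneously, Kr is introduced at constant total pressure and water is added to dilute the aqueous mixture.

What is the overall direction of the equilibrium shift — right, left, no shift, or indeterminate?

cannot be determined

Adding inert gas at constant total pressure expands the volume and lowers every reacting partial pressure. With Δn_gas = 2 − 1 = +1, Q moves away from K toward the side with fewer gas moles, so the system shifts toward the side with more gas moles — to the right.
Dilution lowers every aqueous concentration by the same factor. Δn_aq = 0 − 1 = -1, so the system shifts toward the side with more dissolved moles — to the left.
The individual effects push in opposite directions; without quantitative information the net direction cannot be determined.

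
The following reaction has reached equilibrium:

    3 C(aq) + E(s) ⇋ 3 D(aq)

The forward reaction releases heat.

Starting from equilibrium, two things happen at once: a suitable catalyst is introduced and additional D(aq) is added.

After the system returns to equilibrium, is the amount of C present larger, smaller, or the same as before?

A catalyst speeds both forward and reverse rates equally; it changes neither Q nor K — no shift from this change.
Adding D (aq), a product, drives the reaction to the left.
The net shift is to the left. C is a reactant, so its amount increases.

increases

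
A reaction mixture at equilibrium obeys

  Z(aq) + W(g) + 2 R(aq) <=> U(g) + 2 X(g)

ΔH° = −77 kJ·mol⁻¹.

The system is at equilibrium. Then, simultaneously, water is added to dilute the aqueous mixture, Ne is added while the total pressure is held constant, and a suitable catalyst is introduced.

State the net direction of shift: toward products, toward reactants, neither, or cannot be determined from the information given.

Dilution lowers every aqueous concentration by the same factor. Δn_aq = 0 − 3 = -3, so the system shifts toward the side with more dissolved moles — to the left.
Adding inert gas at constant total pressure expands the volume and lowers every reacting partial pressure. With Δn_gas = 3 − 1 = +2, Q moves away from K toward the side with fewer gas moles, so the system shifts toward the side with more gas moles — to the right.
A catalyst speeds both forward and reverse rates equally; it changes neither Q nor K — no shift from this change.
The individual effects push in opposite directions; without quantitative information the net direction cannot be determined.

cannot be determined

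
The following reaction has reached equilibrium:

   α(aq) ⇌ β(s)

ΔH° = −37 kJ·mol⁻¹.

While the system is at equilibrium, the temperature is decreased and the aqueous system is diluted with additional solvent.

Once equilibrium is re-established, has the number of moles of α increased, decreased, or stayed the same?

The forward reaction is exothermic. Lowering T favours the exothermic direction — shift to the right.
Dilution lowers every aqueous concentration by the same factor. Δn_aq = 0 − 1 = -1, so the system shifts toward the side with more dissolved moles — to the left.
The two effects oppose each other, so the net shift — and hence the change in α — cannot be determined from the given information.

cannot be determined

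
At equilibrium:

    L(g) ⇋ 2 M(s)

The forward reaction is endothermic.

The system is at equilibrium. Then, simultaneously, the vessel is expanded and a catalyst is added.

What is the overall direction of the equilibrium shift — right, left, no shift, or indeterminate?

left

Gas moles: reactants 1, products 0 (Δn_gas = -1). Expansion shifts the system toward the side with more moles of gas — to the left.
A catalyst speeds both forward and reverse rates equally; it changes neither Q nor K — no shift from this change.
Only the nonzero effect(s) matter; the net shift is to the left.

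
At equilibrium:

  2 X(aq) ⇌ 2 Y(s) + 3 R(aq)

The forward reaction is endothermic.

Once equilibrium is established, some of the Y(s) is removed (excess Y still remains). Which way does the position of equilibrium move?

Y is a pure solid; its activity is 1 regardless of amount, so Q is unaffected — no shift from this change.

no shift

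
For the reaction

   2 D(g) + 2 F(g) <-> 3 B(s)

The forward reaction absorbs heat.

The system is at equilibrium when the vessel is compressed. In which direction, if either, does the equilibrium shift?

right

Gas moles: reactants 4, products 0 (Δn_gas = -4). Compression shifts the system toward the side with fewer moles of gas — to the right.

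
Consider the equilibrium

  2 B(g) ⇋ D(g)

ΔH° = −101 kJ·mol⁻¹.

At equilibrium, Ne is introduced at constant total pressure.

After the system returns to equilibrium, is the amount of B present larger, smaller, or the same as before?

increases

Adding inert gas at constant total pressure expands the volume and lowers every reacting partial pressure. With Δn_gas = 1 − 2 = -1, Q moves away from K toward the side with fewer gas moles, so the system shifts toward the side with more gas moles — to the left.
The net shift is to the left. B is a reactant, so its amount increases.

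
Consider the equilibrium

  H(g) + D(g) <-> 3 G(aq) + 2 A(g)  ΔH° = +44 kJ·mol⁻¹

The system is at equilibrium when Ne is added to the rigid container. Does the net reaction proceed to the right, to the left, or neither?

no shift

At constant volume, adding an inert gas leaves every reacting species' partial pressure unchanged, so Q is unchanged — no shift from this change.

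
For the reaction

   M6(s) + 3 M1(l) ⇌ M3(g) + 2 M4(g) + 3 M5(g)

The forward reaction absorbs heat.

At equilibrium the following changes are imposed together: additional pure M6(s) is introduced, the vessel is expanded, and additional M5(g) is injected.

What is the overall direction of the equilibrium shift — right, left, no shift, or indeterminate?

cannot be determined

M6 is a pure solid; its activity is 1 regardless of amount, so Q is unaffected — no shift from this change.
Gas moles: reactants 0, products 6 (Δn_gas = +6). Expansion shifts the system toward the side with more moles of gas — to the right.
Adding M5 (g), a product, drives the reaction to the left.
The individual effects push in opposite directions; without quantitative information the net direction cannot be determined.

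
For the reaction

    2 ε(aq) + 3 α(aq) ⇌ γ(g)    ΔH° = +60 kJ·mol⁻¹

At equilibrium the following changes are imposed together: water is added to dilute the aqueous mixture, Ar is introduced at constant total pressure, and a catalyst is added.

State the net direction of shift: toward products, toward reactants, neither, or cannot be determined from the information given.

cannot be determined

Dilution lowers every aqueous concentration by the same factor. Δn_aq = 0 − 5 = -5, so the system shifts toward the side with more dissolved moles — to the left.
Adding inert gas at constant total pressure expands the volume and lowers every reacting partial pressure. With Δn_gas = 1 − 0 = +1, Q moves away from K toward the side with fewer gas moles, so the system shifts toward the side with more gas moles — to the right.
A catalyst speeds both forward and reverse rates equally; it changes neither Q nor K — no shift from this change.
The individual effects push in opposite directions; without quantitative information the net direction cannot be determined.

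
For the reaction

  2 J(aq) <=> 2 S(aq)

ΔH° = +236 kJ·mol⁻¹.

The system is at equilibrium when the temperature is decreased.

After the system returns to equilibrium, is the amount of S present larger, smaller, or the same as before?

The forward reaction is endothermic. Lowering T favours the exothermic direction — shift to the left.
The net shift is to the left. S is a product, so its amount decreases.

decreases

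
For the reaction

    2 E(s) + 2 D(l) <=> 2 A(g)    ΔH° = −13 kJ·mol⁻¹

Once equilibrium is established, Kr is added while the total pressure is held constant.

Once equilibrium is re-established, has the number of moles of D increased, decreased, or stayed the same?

decreases

Adding inert gas at constant total pressure expands the volume and lowers every reacting partial pressure. With Δn_gas = 2 − 0 = +2, Q moves away from K toward the side with fewer gas moles, so the system shifts toward the side with more gas moles — to the right.
The net shift is to the right. D is a reactant, so its amount decreases.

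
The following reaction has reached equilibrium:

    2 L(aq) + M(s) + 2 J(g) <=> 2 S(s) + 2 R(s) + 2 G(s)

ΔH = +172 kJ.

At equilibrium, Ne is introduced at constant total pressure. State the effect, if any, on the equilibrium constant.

unchanged

The equilibrium constant depends only on temperature. This perturbation may move the position of equilibrium, but since T is unchanged, K itself is unchanged.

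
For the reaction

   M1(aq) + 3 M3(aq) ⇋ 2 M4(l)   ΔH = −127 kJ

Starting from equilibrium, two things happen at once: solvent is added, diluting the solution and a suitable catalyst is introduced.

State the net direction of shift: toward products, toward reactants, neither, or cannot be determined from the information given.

left

Dilution lowers every aqueous concentration by the same factor. Δn_aq = 0 − 4 = -4, so the system shifts toward the side with more dissolved moles — to the left.
A catalyst speeds both forward and reverse rates equally; it changes neither Q nor K — no shift from this change.
Only the nonzero effect(s) matter; the net shift is to the left.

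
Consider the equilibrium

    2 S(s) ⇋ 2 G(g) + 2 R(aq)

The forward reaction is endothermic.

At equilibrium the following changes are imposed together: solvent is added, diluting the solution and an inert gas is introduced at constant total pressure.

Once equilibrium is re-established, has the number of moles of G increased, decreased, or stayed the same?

increases

Dilution lowers every aqueous concentration by the same factor. Δn_aq = 2 − 0 = +2, so the system shifts toward the side with more dissolved moles — to the right.
Adding inert gas at constant total pressure expands the volume and lowers every reacting partial pressure. With Δn_gas = 2 − 0 = +2, Q moves away from K toward the side with fewer gas moles, so the system shifts toward the side with more gas moles — to the right.
The net shift is to the right. G is a product, so its amount increases.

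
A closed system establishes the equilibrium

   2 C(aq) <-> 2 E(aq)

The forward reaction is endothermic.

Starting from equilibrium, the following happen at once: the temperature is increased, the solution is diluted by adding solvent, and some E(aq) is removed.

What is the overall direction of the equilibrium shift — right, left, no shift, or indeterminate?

The forward reaction is endothermic. Raising T favours the endothermic direction — shift to the right.
Dilution scales every aqueous concentration by the same factor. Δn_aq = 2 − 2 = 0, so Q is unchanged — no shift.
Removing E (aq), a product, drives the reaction to the right.
Only the nonzero effect(s) matter; the net shift is to the right.

right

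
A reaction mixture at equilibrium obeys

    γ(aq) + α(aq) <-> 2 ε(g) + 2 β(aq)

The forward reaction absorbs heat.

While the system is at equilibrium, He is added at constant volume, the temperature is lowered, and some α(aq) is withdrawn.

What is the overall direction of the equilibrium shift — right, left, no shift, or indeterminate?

left

At constant volume, adding an inert gas leaves every reacting species' partial pressure unchanged, so Q is unchanged — no shift from this change.
The forward reaction is endothermic. Lowering T favours the exothermic direction — shift to the left.
Removing α (aq), a reactant, drives the reaction to the left.
Only the nonzero effect(s) matter; the net shift is to the left.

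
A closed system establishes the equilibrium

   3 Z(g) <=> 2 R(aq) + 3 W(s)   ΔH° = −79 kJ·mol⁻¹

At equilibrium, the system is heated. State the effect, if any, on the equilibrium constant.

decreases

K depends on temperature via the van 't Hoff relation. The forward reaction is exothermic, so raising T decreases K.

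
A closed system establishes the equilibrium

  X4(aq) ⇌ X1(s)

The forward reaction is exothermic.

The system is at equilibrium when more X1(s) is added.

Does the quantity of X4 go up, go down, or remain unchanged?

X1 is a pure solid; its activity is 1 regardless of amount, so Q is unaffected — no shift from this change.
No net shift occurs, so the amount of X4 is unchanged.

unchanged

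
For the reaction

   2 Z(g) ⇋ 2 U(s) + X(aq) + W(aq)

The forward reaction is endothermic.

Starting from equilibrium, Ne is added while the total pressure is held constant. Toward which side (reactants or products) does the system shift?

Adding inert gas at constant total pressure expands the volume and lowers every reacting partial pressure. With Δn_gas = 0 − 2 = -2, Q moves away from K toward the side with fewer gas moles, so the system shifts toward the side with more gas moles — to the left.

left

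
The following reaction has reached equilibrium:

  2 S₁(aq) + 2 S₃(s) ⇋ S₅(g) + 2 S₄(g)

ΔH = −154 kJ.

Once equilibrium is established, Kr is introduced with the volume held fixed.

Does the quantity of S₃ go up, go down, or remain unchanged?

unchanged

At constant volume, adding an inert gas leaves every reacting species' partial pressure unchanged, so Q is unchanged — no shift from this change.
No net shift occurs, so the amount of S₃ is unchanged.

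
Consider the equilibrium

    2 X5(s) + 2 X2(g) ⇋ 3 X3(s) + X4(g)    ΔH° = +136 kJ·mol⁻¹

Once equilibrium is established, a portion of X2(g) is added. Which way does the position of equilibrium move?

Adding X2 (g), a reactant, drives the reaction to the right.

right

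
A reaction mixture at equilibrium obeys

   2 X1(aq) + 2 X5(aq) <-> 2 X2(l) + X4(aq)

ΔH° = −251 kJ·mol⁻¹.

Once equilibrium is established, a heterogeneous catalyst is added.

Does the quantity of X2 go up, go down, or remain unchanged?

unchanged

A catalyst speeds both forward and reverse rates equally; it changes neither Q nor K — no shift from this change.
No net shift occurs, so the amount of X2 is unchanged.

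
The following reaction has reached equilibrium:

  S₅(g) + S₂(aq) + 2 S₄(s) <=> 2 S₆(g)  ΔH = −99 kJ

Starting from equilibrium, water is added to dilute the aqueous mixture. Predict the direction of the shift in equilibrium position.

left

Dilution lowers every aqueous concentration by the same factor. Δn_aq = 0 − 1 = -1, so the system shifts toward the side with more dissolved moles — to the left.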